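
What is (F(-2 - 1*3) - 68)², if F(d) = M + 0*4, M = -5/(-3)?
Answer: 39601/9 ≈ 4400.1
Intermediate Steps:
M = 5/3 (M = -5*(-⅓) = 5/3 ≈ 1.6667)
F(d) = 5/3 (F(d) = 5/3 + 0*4 = 5/3 + 0 = 5/3)
(F(-2 - 1*3) - 68)² = (5/3 - 68)² = (-199/3)² = 39601/9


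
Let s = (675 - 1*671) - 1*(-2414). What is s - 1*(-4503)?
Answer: 6921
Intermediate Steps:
s = 2418 (s = (675 - 671) + 2414 = 4 + 2414 = 2418)
s - 1*(-4503) = 2418 - 1*(-4503) = 2418 + 4503 = 6921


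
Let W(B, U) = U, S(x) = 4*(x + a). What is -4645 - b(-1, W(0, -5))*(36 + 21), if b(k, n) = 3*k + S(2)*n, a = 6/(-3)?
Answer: -4474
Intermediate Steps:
a = -2 (a = 6*(-⅓) = -2)
S(x) = -8 + 4*x (S(x) = 4*(x - 2) = 4*(-2 + x) = -8 + 4*x)
b(k, n) = 3*k (b(k, n) = 3*k + (-8 + 4*2)*n = 3*k + (-8 + 8)*n = 3*k + 0*n = 3*k + 0 = 3*k)
-4645 - b(-1, W(0, -5))*(36 + 21) = -4645 - 3*(-1)*(36 + 21) = -4645 - (-3)*57 = -4645 - 1*(-171) = -4645 + 171 = -4474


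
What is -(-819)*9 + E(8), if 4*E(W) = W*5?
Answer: 7381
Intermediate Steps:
E(W) = 5*W/4 (E(W) = (W*5)/4 = (5*W)/4 = 5*W/4)
-(-819)*9 + E(8) = -(-819)*9 + (5/4)*8 = -63*(-117) + 10 = 7371 + 10 = 7381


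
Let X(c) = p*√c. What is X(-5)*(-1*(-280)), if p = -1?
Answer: -280*I*√5 ≈ -626.1*I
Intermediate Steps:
X(c) = -√c
X(-5)*(-1*(-280)) = (-√(-5))*(-1*(-280)) = -I*√5*280 = -280*I*√5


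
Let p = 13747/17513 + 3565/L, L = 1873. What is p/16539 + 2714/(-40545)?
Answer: -489598735453778/7332019684957665 ≈ -0.066775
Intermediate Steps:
p = 88181976/32801849 (p = 13747/17513 + 3565/1873 = 88181976/32801849 ≈ 2.6883)
p/16539 + 2714/(-40545) = (88181976/32801849)/16539 + 2714/(-40545) = (88181976/32801849)*(1/16539) + 2714*(-1/40545) = 29393992/180836593537 - 2714/40545 = -489598735453778/7332019684957665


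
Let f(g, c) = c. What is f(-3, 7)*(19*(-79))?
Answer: -10507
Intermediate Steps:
f(-3, 7)*(19*(-79)) = 7*(19*(-79)) = 7*(-1501) = -10507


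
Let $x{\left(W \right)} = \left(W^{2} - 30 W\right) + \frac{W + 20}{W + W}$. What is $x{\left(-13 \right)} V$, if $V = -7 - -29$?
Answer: $\frac{159797}{13} \approx 12292.0$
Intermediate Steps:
$x{\left(W \right)} = W^{2} - 30 W + \frac{20 + W}{2 W}$ ($x{\left(W \right)} = \left(W^{2} - 30 W\right) + \frac{20 + W}{2 W} = W^{2} - 30 W + \frac{20 + W}{2 W}$)
$V = 22$ ($V = -7 + 29 = 22$)
$x{\left(-13 \right)} V = \left(\frac{1}{2} + \left(-13\right)^{2} - -390 + \frac{10}{-13}\right) 22 = \left(\frac{1}{2} + 169 + 390 + 10 \left(- \frac{1}{13}\right)\right) 22 = \left(\frac{1}{2} + 169 + 390 - \frac{10}{13}\right) 22 = \frac{14527}{26} \cdot 22 = \frac{159797}{13}$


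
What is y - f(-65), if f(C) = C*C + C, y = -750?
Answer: -4910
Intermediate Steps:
f(C) = C + C**2 (f(C) = C**2 + C = C + C**2)
y - f(-65) = -750 - (-65)*(1 - 65) = -750 - (-65)*(-64) = -750 - 1*4160 = -750 - 4160 = -4910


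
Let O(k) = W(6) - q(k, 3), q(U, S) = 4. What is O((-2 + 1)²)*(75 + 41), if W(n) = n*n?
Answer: 3712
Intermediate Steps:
W(n) = n²
O(k) = 32 (O(k) = 6² - 1*4 = 36 - 4 = 32)
O((-2 + 1)²)*(75 + 41) = 32*(75 + 41) = 32*116 = 3712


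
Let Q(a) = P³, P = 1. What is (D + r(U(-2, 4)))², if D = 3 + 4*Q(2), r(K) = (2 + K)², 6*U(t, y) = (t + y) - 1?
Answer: 177241/1296 ≈ 136.76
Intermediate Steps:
U(t, y) = -⅙ + t/6 + y/6 (U(t, y) = ((t + y) - 1)/6 = (-1 + t + y)/6 = -⅙ + t/6 + y/6)
Q(a) = 1 (Q(a) = 1³ = 1)
D = 7 (D = 3 + 4*1 = 3 + 4 = 7)
(D + r(U(-2, 4)))² = (7 + (2 + (-⅙ + (⅙)*(-2) + (⅙)*4))²)² = (7 + (2 + (-⅙ - ⅓ + ⅔))²)² = (7 + (2 + ⅙)²)² = (7 + (13/6)²)² = (7 + 169/36)² = (421/36)² = 177241/1296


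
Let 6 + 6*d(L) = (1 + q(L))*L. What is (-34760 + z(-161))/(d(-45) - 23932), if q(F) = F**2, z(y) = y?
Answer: 34921/39128 ≈ 0.89248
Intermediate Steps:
d(L) = -1 + L*(1 + L**2)/6 (d(L) = -1 + ((1 + L**2)*L)/6 = -1 + (L*(1 + L**2))/6 = -1 + L*(1 + L**2)/6)
(-34760 + z(-161))/(d(-45) - 23932) = (-34760 - 161)/((-1 + (1/6)*(-45) + (1/6)*(-45)**3) - 23932) = -34921/((-1 - 15/2 + (1/6)*(-91125)) - 23932) = -34921/((-1 - 15/2 - 30375/2) - 23932) = -34921/(-15196 - 23932) = -34921/(-39128) = -34921*(-1/39128) = 34921/39128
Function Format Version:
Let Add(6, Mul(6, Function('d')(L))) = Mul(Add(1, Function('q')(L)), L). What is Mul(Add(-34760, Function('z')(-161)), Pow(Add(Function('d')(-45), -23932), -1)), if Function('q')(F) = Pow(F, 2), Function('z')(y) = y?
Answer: Rational(34921, 39128) ≈ 0.89248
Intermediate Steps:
Function('d')(L) = Add(-1, Mul(Rational(1, 6), L, Add(1, Pow(L, 2)))) (Function('d')(L) = Add(-1, Mul(Rational(1, 6), Mul(Add(1, Pow(L, 2)), L))) = Add(-1, Mul(Rational(1, 6), Mul(L, Add(1, Pow(L, 2))))) = Add(-1, Mul(Rational(1, 6), L, Add(1, Pow(L, 2)))))
Mul(Add(-34760, Function('z')(-161)), Pow(Add(Function('d')(-45), -23932), -1)) = Mul(Add(-34760, -161), Pow(Add(Add(-1, Mul(Rational(1, 6), -45), Mul(Rational(1, 6), Pow(-45, 3))), -23932), -1)) = Mul(-34921, Pow(Add(Add(-1, Rational(-15, 2), Mul(Rational(1, 6), -91125)), -23932), -1)) = Mul(-34921, Pow(Add(Add(-1, Rational(-15, 2), Rational(-30375, 2)), -23932), -1)) = Mul(-34921, Pow(Add(-15196, -23932), -1)) = Mul(-34921, Pow(-39128, -1)) = Mul(-34921, Rational(-1, 39128)) = Rational(34921, 39128)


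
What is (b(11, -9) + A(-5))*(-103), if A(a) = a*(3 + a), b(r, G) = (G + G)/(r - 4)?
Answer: -5356/7 ≈ -765.14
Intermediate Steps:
b(r, G) = 2*G/(-4 + r) (b(r, G) = (2*G)/(-4 + r) = 2*G/(-4 + r))
(b(11, -9) + A(-5))*(-103) = (2*(-9)/(-4 + 11) - 5*(3 - 5))*(-103) = (2*(-9)/7 - 5*(-2))*(-103) = (2*(-9)*(⅐) + 10)*(-103) = (-18/7 + 10)*(-103) = (52/7)*(-103) = -5356/7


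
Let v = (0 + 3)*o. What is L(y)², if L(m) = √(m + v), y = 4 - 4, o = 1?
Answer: 3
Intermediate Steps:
y = 0
v = 3 (v = (0 + 3)*1 = 3*1 = 3)
L(m) = √(3 + m) (L(m) = √(m + 3) = √(3 + m))
L(y)² = (√(3 + 0))² = (√3)² = 3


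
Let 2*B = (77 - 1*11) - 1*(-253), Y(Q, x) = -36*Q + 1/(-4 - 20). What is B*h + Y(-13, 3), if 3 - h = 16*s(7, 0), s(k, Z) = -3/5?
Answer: 297319/120 ≈ 2477.7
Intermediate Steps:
s(k, Z) = -3/5 (s(k, Z) = -3*1/5 = -3/5)
Y(Q, x) = -1/24 - 36*Q (Y(Q, x) = -36*Q + 1/(-24) = -36*Q - 1/24 = -1/24 - 36*Q)
h = 63/5 (h = 3 - 16*(-3)/5 = 3 - 1*(-48/5) = 3 + 48/5 = 63/5 ≈ 12.600)
B = 319/2 (B = ((77 - 1*11) - 1*(-253))/2 = ((77 - 11) + 253)/2 = (66 + 253)/2 = (1/2)*319 = 319/2 ≈ 159.50)
B*h + Y(-13, 3) = (319/2)*(63/5) + (-1/24 - 36*(-13)) = 20097/10 + (-1/24 + 468) = 20097/10 + 11231/24 = 297319/120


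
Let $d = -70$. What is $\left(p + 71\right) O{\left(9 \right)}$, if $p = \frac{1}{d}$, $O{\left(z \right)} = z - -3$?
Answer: $\frac{29814}{35} \approx 851.83$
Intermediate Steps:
$O{\left(z \right)} = 3 + z$ ($O{\left(z \right)} = z + 3 = 3 + z$)
$p = - \frac{1}{70}$ ($p = \frac{1}{-70} = - \frac{1}{70} \approx -0.014286$)
$\left(p + 71\right) O{\left(9 \right)} = \left(- \frac{1}{70} + 71\right) \left(3 + 9\right) = \frac{4969}{70} \cdot 12 = \frac{29814}{35}$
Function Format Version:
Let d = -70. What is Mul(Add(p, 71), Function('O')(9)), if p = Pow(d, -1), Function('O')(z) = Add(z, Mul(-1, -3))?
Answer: Rational(29814, 35) ≈ 851.83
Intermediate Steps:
Function('O')(z) = Add(3, z) (Function('O')(z) = Add(z, 3) = Add(3, z))
p = Rational(-1, 70) (p = Pow(-70, -1) = Rational(-1, 70) ≈ -0.014286)
Mul(Add(p, 71), Function('O')(9)) = Mul(Add(Rational(-1, 70), 71), Add(3, 9)) = Mul(Rational(4969, 70), 12) = Rational(29814, 35)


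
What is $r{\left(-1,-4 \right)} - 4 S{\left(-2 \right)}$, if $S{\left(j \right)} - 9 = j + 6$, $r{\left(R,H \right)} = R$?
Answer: $-53$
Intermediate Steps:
$S{\left(j \right)} = 15 + j$ ($S{\left(j \right)} = 9 + \left(j + 6\right) = 9 + \left(6 + j\right) = 15 + j$)
$r{\left(-1,-4 \right)} - 4 S{\left(-2 \right)} = -1 - 4 \left(15 - 2\right) = -1 - 52 = -53$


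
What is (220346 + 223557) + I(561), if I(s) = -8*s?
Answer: 439415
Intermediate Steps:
(220346 + 223557) + I(561) = (220346 + 223557) - 8*561 = 443903 - 4488 = 439415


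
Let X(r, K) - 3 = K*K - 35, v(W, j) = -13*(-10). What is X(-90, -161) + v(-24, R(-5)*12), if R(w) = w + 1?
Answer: 26019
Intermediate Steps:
R(w) = 1 + w
v(W, j) = 130
X(r, K) = -32 + K² (X(r, K) = 3 + (K*K - 35) = 3 + (K² - 35) = 3 + (-35 + K²) = -32 + K²)
X(-90, -161) + v(-24, R(-5)*12) = (-32 + (-161)²) + 130 = (-32 + 25921) + 130 = 25889 + 130 = 26019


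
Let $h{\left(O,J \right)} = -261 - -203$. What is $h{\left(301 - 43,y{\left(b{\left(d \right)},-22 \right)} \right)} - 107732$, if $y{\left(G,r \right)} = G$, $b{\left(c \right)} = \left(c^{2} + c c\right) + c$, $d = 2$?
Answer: $-107790$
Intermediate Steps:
$b{\left(c \right)} = c + 2 c^{2}$ ($b{\left(c \right)} = \left(c^{2} + c^{2}\right) + c = 2 c^{2} + c = c + 2 c^{2}$)
$h{\left(O,J \right)} = -58$ ($h{\left(O,J \right)} = -261 + 203 = -58$)
$h{\left(301 - 43,y{\left(b{\left(d \right)},-22 \right)} \right)} - 107732 = -58 - 107732 = -107790$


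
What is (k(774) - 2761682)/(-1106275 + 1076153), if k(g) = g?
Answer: 1380454/15061 ≈ 91.657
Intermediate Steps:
(k(774) - 2761682)/(-1106275 + 1076153) = (774 - 2761682)/(-1106275 + 1076153) = -2760908/(-30122) = -2760908*(-1/30122) = 1380454/15061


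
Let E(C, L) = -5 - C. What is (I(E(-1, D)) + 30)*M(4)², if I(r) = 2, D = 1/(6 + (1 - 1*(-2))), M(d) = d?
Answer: 512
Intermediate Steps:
D = ⅑ (D = 1/(6 + (1 + 2)) = 1/(6 + 3) = 1/9 = ⅑ ≈ 0.11111)
(I(E(-1, D)) + 30)*M(4)² = (2 + 30)*4² = 32*16 = 512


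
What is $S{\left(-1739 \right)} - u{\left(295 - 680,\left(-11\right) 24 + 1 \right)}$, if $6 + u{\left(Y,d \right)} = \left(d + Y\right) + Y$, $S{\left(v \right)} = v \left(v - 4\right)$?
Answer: $3032116$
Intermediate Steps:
$S{\left(v \right)} = v \left(-4 + v\right)$
$u{\left(Y,d \right)} = -6 + d + 2 Y$ ($u{\left(Y,d \right)} = -6 + \left(\left(d + Y\right) + Y\right) = -6 + \left(\left(Y + d\right) + Y\right) = -6 + \left(d + 2 Y\right) = -6 + d + 2 Y$)
$S{\left(-1739 \right)} - u{\left(295 - 680,\left(-11\right) 24 + 1 \right)} = - 1739 \left(-4 - 1739\right) - \left(-6 + \left(\left(-11\right) 24 + 1\right) + 2 \left(295 - 680\right)\right) = \left(-1739\right) \left(-1743\right) - \left(-6 + \left(-264 + 1\right) + 2 \left(-385\right)\right) = 3031077 - \left(-6 - 263 - 770\right) = 3031077 - -1039 = 3031077 + 1039 = 3032116$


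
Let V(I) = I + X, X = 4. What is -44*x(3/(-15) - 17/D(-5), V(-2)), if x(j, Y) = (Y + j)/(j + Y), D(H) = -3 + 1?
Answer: -44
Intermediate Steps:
V(I) = 4 + I (V(I) = I + 4 = 4 + I)
D(H) = -2
x(j, Y) = 1 (x(j, Y) = (Y + j)/(Y + j) = 1)
-44*x(3/(-15) - 17/D(-5), V(-2)) = -44*1 = -44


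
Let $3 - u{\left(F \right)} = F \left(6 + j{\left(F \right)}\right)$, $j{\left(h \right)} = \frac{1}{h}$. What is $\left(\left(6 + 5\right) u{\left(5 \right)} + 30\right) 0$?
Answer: $0$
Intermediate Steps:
$u{\left(F \right)} = 3 - F \left(6 + \frac{1}{F}\right)$
$\left(\left(6 + 5\right) u{\left(5 \right)} + 30\right) 0 = \left(\left(6 + 5\right) \left(2 - 30\right) + 30\right) 0 = \left(11 \left(2 - 30\right) + 30\right) 0 = \left(11 \left(-28\right) + 30\right) 0 = \left(-308 + 30\right) 0 = \left(-278\right) 0 = 0$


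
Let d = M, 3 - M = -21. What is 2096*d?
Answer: 50304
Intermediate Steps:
M = 24 (M = 3 - 1*(-21) = 3 + 21 = 24)
d = 24
2096*d = 2096*24 = 50304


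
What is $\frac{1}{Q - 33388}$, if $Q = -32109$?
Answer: $- \frac{1}{65497} \approx -1.5268 \cdot 10^{-5}$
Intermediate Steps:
$\frac{1}{Q - 33388} = \frac{1}{-32109 - 33388} = \frac{1}{-65497} = - \frac{1}{65497}$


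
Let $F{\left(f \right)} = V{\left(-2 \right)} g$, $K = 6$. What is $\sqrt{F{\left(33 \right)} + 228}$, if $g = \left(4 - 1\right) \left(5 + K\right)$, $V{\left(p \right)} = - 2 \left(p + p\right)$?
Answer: $2 \sqrt{123} \approx 22.181$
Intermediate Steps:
$V{\left(p \right)} = - 4 p$ ($V{\left(p \right)} = - 2 \cdot 2 p = - 4 p$)
$g = 33$ ($g = \left(4 - 1\right) \left(5 + 6\right) = 3 \cdot 11 = 33$)
$F{\left(f \right)} = 264$ ($F{\left(f \right)} = \left(-4\right) \left(-2\right) 33 = 8 \cdot 33 = 264$)
$\sqrt{F{\left(33 \right)} + 228} = \sqrt{264 + 228} = \sqrt{492} = 2 \sqrt{123}$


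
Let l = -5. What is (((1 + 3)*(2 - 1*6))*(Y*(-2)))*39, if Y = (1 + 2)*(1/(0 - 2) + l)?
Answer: -20592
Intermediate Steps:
Y = -33/2 (Y = (1 + 2)*(1/(0 - 2) - 5) = 3*(1/(-2) - 5) = 3*(-1/2 - 5) = 3*(-11/2) = -33/2 ≈ -16.500)
(((1 + 3)*(2 - 1*6))*(Y*(-2)))*39 = (((1 + 3)*(2 - 1*6))*(-33/2*(-2)))*39 = ((4*(2 - 6))*33)*39 = ((4*(-4))*33)*39 = -16*33*39 = -528*39 = -20592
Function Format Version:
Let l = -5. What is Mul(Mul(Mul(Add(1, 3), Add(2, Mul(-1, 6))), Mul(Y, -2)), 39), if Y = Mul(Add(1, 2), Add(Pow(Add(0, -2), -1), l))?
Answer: -20592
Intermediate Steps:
Y = Rational(-33, 2) (Y = Mul(Add(1, 2), Add(Pow(Add(0, -2), -1), -5)) = Mul(3, Add(Pow(-2, -1), -5)) = Mul(3, Add(Rational(-1, 2), -5)) = Mul(3, Rational(-11, 2)) = Rational(-33, 2) ≈ -16.500)
Mul(Mul(Mul(Add(1, 3), Add(2, Mul(-1, 6))), Mul(Y, -2)), 39) = Mul(Mul(Mul(Add(1, 3), Add(2, Mul(-1, 6))), Mul(Rational(-33, 2), -2)), 39) = Mul(Mul(Mul(4, Add(2, -6)), 33), 39) = Mul(Mul(Mul(4, -4), 33), 39) = Mul(Mul(-16, 33), 39) = Mul(-528, 39) = -20592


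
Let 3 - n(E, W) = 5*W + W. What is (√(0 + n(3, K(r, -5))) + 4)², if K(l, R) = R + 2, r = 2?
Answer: (4 + √21)² ≈ 73.661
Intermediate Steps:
K(l, R) = 2 + R
n(E, W) = 3 - 6*W (n(E, W) = 3 - (5*W + W) = 3 - 6*W)
(√(0 + n(3, K(r, -5))) + 4)² = (√(0 + (3 - 6*(2 - 5))) + 4)² = (√(0 + (3 - 6*(-3))) + 4)² = (√(0 + (3 + 18)) + 4)² = (√(0 + 21) + 4)² = (√21 + 4)² = (4 + √21)²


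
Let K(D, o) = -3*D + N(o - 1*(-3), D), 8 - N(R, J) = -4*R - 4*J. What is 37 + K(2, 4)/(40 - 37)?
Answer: 149/3 ≈ 49.667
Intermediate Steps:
N(R, J) = 8 + 4*J + 4*R (N(R, J) = 8 - (-4*R - 4*J) = 8 - (-4*J - 4*R) = 8 + (4*J + 4*R) = 8 + 4*J + 4*R)
K(D, o) = 20 + D + 4*o (K(D, o) = -3*D + (8 + 4*D + 4*(o - 1*(-3))) = -3*D + (8 + 4*D + 4*(o + 3)) = -3*D + (8 + 4*D + 4*(3 + o)) = -3*D + (8 + 4*D + (12 + 4*o)) = -3*D + (20 + 4*D + 4*o) = 20 + D + 4*o)
37 + K(2, 4)/(40 - 37) = 37 + (20 + 2 + 4*4)/(40 - 37) = 37 + (20 + 2 + 16)/3 = 37 + 38*(1/3) = 37 + 38/3 = 149/3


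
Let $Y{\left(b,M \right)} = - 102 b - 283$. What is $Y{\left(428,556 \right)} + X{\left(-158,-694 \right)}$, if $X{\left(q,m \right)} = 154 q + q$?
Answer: $-68429$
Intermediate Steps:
$Y{\left(b,M \right)} = -283 - 102 b$
$X{\left(q,m \right)} = 155 q$
$Y{\left(428,556 \right)} + X{\left(-158,-694 \right)} = \left(-283 - 43656\right) + 155 \left(-158\right) = \left(-283 - 43656\right) - 24490 = -43939 - 24490 = -68429$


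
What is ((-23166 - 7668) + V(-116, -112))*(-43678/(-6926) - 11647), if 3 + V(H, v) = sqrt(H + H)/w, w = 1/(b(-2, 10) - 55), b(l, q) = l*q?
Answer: 1243092571314/3463 + 6046758300*I*sqrt(58)/3463 ≈ 3.5896e+8 + 1.3298e+7*I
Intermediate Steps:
w = -1/75 (w = 1/(-2*10 - 55) = 1/(-20 - 55) = 1/(-75) = -1/75 ≈ -0.013333)
V(H, v) = -3 - 75*sqrt(2)*sqrt(H) (V(H, v) = -3 + sqrt(H + H)/(-1/75) = -3 + sqrt(2*H)*(-75) = -3 + (sqrt(2)*sqrt(H))*(-75) = -3 - 75*sqrt(2)*sqrt(H))
((-23166 - 7668) + V(-116, -112))*(-43678/(-6926) - 11647) = ((-23166 - 7668) + (-3 - 75*sqrt(2)*sqrt(-116)))*(-43678/(-6926) - 11647) = (-30834 + (-3 - 75*sqrt(2)*2*I*sqrt(29)))*(-43678*(-1/6926) - 11647) = (-30834 + (-3 - 150*I*sqrt(58)))*(21839/3463 - 11647) = (-30837 - 150*I*sqrt(58))*(-40311722/3463) = 1243092571314/3463 + 6046758300*I*sqrt(58)/3463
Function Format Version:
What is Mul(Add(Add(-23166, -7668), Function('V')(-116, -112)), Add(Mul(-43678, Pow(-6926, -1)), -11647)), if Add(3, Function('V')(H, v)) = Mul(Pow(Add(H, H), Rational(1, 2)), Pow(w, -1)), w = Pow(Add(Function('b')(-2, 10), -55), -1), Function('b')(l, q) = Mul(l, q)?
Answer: Add(Rational(1243092571314, 3463), Mul(Rational(6046758300, 3463), I, Pow(58, Rational(1, 2)))) ≈ Add(3.5896e+8, Mul(1.3298e+7, I))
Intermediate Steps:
w = Rational(-1, 75) (w = Pow(Add(Mul(-2, 10), -55), -1) = Pow(Add(-20, -55), -1) = Pow(-75, -1) = Rational(-1, 75) ≈ -0.013333)
Function('V')(H, v) = Add(-3, Mul(-75, Pow(2, Rational(1, 2)), Pow(H, Rational(1, 2)))) (Function('V')(H, v) = Add(-3, Mul(Pow(Add(H, H), Rational(1, 2)), Pow(Rational(-1, 75), -1))) = Add(-3, Mul(Pow(Mul(2, H), Rational(1, 2)), -75)) = Add(-3, Mul(Mul(Pow(2, Rational(1, 2)), Pow(H, Rational(1, 2))), -75)) = Add(-3, Mul(-75, Pow(2, Rational(1, 2)), Pow(H, Rational(1, 2)))))
Mul(Add(Add(-23166, -7668), Function('V')(-116, -112)), Add(Mul(-43678, Pow(-6926, -1)), -11647)) = Mul(Add(Add(-23166, -7668), Add(-3, Mul(-75, Pow(2, Rational(1, 2)), Pow(-116, Rational(1, 2))))), Add(Mul(-43678, Pow(-6926, -1)), -11647)) = Mul(Add(-30834, Add(-3, Mul(-75, Pow(2, Rational(1, 2)), Mul(2, I, Pow(29, Rational(1, 2)))))), Add(Mul(-43678, Rational(-1, 6926)), -11647)) = Mul(Add(-30834, Add(-3, Mul(-150, I, Pow(58, Rational(1, 2))))), Add(Rational(21839, 3463), -11647)) = Mul(Add(-30837, Mul(-150, I, Pow(58, Rational(1, 2)))), Rational(-40311722, 3463)) = Add(Rational(1243092571314, 3463), Mul(Rational(6046758300, 3463), I, Pow(58, Rational(1, 2))))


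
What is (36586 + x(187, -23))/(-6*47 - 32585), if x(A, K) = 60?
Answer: -36646/32867 ≈ -1.1150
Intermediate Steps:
(36586 + x(187, -23))/(-6*47 - 32585) = (36586 + 60)/(-6*47 - 32585) = 36646/(-282 - 32585) = 36646/(-32867) = 36646*(-1/32867) = -36646/32867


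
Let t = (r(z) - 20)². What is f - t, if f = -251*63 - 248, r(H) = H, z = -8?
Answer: -16845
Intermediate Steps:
f = -16061 (f = -15813 - 248 = -16061)
t = 784 (t = (-8 - 20)² = (-28)² = 784)
f - t = -16061 - 1*784 = -16061 - 784 = -16845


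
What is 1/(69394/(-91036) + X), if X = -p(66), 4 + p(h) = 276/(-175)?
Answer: 7965650/38353593 ≈ 0.20769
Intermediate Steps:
p(h) = -976/175 (p(h) = -4 + 276/(-175) = -4 + 276*(-1/175) = -4 - 276/175 = -976/175)
X = 976/175 (X = -1*(-976/175) = 976/175 ≈ 5.5771)
1/(69394/(-91036) + X) = 1/(69394/(-91036) + 976/175) = 1/(69394*(-1/91036) + 976/175) = 1/(-34697/45518 + 976/175) = 1/(38353593/7965650) = 7965650/38353593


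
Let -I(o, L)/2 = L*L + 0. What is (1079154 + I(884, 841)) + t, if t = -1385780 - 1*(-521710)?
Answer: -1199478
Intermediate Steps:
I(o, L) = -2*L² (I(o, L) = -2*(L*L + 0) = -2*(L² + 0) = -2*L²)
t = -864070 (t = -1385780 + 521710 = -864070)
(1079154 + I(884, 841)) + t = (1079154 - 2*841²) - 864070 = (1079154 - 2*707281) - 864070 = (1079154 - 1414562) - 864070 = -335408 - 864070 = -1199478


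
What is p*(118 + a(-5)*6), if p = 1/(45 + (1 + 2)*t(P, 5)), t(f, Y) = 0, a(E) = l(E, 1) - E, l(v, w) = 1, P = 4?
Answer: 154/45 ≈ 3.4222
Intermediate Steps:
a(E) = 1 - E
p = 1/45 (p = 1/(45 + (1 + 2)*0) = 1/(45 + 3*0) = 1/(45 + 0) = 1/45 ≈ 0.022222)
p*(118 + a(-5)*6) = (118 + (1 - 1*(-5))*6)/45 = (118 + (1 + 5)*6)/45 = (118 + 6*6)/45 = (118 + 36)/45 = (1/45)*154 = 154/45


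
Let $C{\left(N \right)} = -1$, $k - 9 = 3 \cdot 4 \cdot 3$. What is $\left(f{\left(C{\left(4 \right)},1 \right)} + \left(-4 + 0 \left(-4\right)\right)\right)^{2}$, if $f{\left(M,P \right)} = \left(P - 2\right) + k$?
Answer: $1600$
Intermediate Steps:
$k = 45$ ($k = 9 + 3 \cdot 4 \cdot 3 = 9 + 12 \cdot 3 = 9 + 36 = 45$)
$f{\left(M,P \right)} = 43 + P$ ($f{\left(M,P \right)} = \left(P - 2\right) + 45 = \left(-2 + P\right) + 45 = 43 + P$)
$\left(f{\left(C{\left(4 \right)},1 \right)} + \left(-4 + 0 \left(-4\right)\right)\right)^{2} = \left(\left(43 + 1\right) + \left(-4 + 0 \left(-4\right)\right)\right)^{2} = \left(44 + \left(-4 + 0\right)\right)^{2} = \left(44 - 4\right)^{2} = 40^{2} = 1600$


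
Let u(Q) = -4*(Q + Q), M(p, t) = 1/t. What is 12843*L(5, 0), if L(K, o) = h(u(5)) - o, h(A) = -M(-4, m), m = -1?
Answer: 12843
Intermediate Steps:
u(Q) = -8*Q
h(A) = 1 (h(A) = -1/(-1) = -1*(-1) = 1)
L(K, o) = 1 - o
12843*L(5, 0) = 12843*(1 - 1*0) = 12843*(1 + 0) = 12843*1 = 12843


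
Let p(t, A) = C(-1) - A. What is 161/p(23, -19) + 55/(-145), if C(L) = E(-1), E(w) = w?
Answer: 4471/522 ≈ 8.5651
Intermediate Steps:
C(L) = -1
p(t, A) = -1 - A
161/p(23, -19) + 55/(-145) = 161/(-1 - 1*(-19)) + 55/(-145) = 161/(-1 + 19) + 55*(-1/145) = 161/18 - 11/29 = 4471/522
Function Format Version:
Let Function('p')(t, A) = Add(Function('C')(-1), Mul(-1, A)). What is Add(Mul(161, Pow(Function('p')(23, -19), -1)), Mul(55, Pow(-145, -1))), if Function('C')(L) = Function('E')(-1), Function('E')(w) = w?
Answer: Rational(4471, 522) ≈ 8.5651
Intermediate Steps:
Function('C')(L) = -1
Function('p')(t, A) = Add(-1, Mul(-1, A))
Add(Mul(161, Pow(Function('p')(23, -19), -1)), Mul(55, Pow(-145, -1))) = Add(Mul(161, Pow(Add(-1, Mul(-1, -19)), -1)), Mul(55, Pow(-145, -1))) = Add(Mul(161, Pow(Add(-1, 19), -1)), Mul(55, Rational(-1, 145))) = Add(Mul(161, Pow(18, -1)), Rational(-11, 29)) = Add(Mul(161, Rational(1, 18)), Rational(-11, 29)) = Add(Rational(161, 18), Rational(-11, 29)) = Rational(4471, 522)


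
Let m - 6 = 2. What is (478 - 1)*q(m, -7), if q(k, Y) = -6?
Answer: -2862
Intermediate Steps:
m = 8 (m = 6 + 2 = 8)
(478 - 1)*q(m, -7) = (478 - 1)*(-6) = 477*(-6) = -2862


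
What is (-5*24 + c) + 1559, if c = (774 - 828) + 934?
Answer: 2319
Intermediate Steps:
c = 880 (c = -54 + 934 = 880)
(-5*24 + c) + 1559 = (-5*24 + 880) + 1559 = (-120 + 880) + 1559 = 760 + 1559 = 2319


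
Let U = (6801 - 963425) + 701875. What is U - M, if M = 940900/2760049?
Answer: -703120663601/2760049 ≈ -2.5475e+5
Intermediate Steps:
M = 940900/2760049 (M = 940900*(1/2760049) = 940900/2760049 ≈ 0.34090)
U = -254749 (U = -956624 + 701875 = -254749)
U - M = -254749 - 1*940900/2760049 = -254749 - 940900/2760049 = -703120663601/2760049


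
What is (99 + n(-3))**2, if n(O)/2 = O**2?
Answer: 13689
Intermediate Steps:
n(O) = 2*O**2
(99 + n(-3))**2 = (99 + 2*(-3)**2)**2 = (99 + 2*9)**2 = (99 + 18)**2 = 117**2 = 13689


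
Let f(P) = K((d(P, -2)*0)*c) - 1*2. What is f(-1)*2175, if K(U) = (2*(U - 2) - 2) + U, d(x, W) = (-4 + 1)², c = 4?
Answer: -17400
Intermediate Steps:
d(x, W) = 9 (d(x, W) = (-3)² = 9)
K(U) = -6 + 3*U (K(U) = (2*(-2 + U) - 2) + U = ((-4 + 2*U) - 2) + U = (-6 + 2*U) + U = -6 + 3*U)
f(P) = -8 (f(P) = (-6 + 3*((9*0)*4)) - 1*2 = (-6 + 3*(0*4)) - 2 = (-6 + 3*0) - 2 = (-6 + 0) - 2 = -6 - 2 = -8)
f(-1)*2175 = -8*2175 = -17400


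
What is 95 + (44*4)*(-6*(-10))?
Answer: 10655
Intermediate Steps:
95 + (44*4)*(-6*(-10)) = 95 + 176*60 = 95 + 10560 = 10655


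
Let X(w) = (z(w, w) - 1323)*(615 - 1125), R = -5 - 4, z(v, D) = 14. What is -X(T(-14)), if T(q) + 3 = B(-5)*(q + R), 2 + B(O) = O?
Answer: -667590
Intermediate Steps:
B(O) = -2 + O
R = -9
T(q) = 60 - 7*q (T(q) = -3 + (-2 - 5)*(q - 9) = -3 - 7*(-9 + q) = -3 + (63 - 7*q) = 60 - 7*q)
X(w) = 667590 (X(w) = (14 - 1323)*(615 - 1125) = -1309*(-510) = 667590)
-X(T(-14)) = -1*667590 = -667590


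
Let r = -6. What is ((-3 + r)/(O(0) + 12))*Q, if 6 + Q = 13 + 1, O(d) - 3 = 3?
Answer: -4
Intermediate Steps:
O(d) = 6 (O(d) = 3 + 3 = 6)
Q = 8 (Q = -6 + (13 + 1) = -6 + 14 = 8)
((-3 + r)/(O(0) + 12))*Q = ((-3 - 6)/(6 + 12))*8 = -9/18*8 = -9*1/18*8 = -½*8 = -4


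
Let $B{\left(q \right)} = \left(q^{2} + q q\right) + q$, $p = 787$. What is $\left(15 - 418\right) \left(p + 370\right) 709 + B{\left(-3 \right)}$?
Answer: $-330586124$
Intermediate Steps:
$B{\left(q \right)} = q + 2 q^{2}$ ($B{\left(q \right)} = \left(q^{2} + q^{2}\right) + q = 2 q^{2} + q = q + 2 q^{2}$)
$\left(15 - 418\right) \left(p + 370\right) 709 + B{\left(-3 \right)} = \left(15 - 418\right) \left(787 + 370\right) 709 - 3 \left(1 + 2 \left(-3\right)\right) = \left(-403\right) 1157 \cdot 709 - 3 \left(1 - 6\right) = \left(-466271\right) 709 - -15 = -330586139 + 15 = -330586124$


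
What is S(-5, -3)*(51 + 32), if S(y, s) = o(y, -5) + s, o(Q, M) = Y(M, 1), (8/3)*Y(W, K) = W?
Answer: -3237/8 ≈ -404.63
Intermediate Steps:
Y(W, K) = 3*W/8
o(Q, M) = 3*M/8
S(y, s) = -15/8 + s (S(y, s) = (3/8)*(-5) + s = -15/8 + s)
S(-5, -3)*(51 + 32) = (-15/8 - 3)*(51 + 32) = -39/8*83 = -3237/8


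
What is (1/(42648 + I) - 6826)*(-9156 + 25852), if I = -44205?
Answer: -177446473768/1557 ≈ -1.1397e+8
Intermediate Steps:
(1/(42648 + I) - 6826)*(-9156 + 25852) = (1/(42648 - 44205) - 6826)*(-9156 + 25852) = (1/(-1557) - 6826)*16696 = (-1/1557 - 6826)*16696 = -10628083/1557*16696 = -177446473768/1557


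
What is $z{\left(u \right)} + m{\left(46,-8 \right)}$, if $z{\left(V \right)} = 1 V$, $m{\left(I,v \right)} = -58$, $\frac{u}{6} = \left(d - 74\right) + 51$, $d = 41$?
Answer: $50$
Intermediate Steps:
$u = 108$ ($u = 6 \left(\left(41 - 74\right) + 51\right) = 6 \left(-33 + 51\right) = 6 \cdot 18 = 108$)
$z{\left(V \right)} = V$
$z{\left(u \right)} + m{\left(46,-8 \right)} = 108 - 58 = 50$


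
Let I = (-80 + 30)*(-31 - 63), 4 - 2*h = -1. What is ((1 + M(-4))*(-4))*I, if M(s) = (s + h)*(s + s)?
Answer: -244400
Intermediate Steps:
h = 5/2 (h = 2 - ½*(-1) = 2 + ½ = 5/2 ≈ 2.5000)
M(s) = 2*s*(5/2 + s) (M(s) = (s + 5/2)*(s + s) = (5/2 + s)*(2*s) = 2*s*(5/2 + s))
I = 4700 (I = -50*(-94) = 4700)
((1 + M(-4))*(-4))*I = ((1 - 4*(5 + 2*(-4)))*(-4))*4700 = ((1 - 4*(5 - 8))*(-4))*4700 = ((1 - 4*(-3))*(-4))*4700 = ((1 + 12)*(-4))*4700 = (13*(-4))*4700 = -52*4700 = -244400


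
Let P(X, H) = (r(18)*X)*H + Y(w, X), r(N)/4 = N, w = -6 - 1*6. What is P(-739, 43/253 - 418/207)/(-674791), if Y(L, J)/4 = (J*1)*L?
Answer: -33869848/170722123 ≈ -0.19839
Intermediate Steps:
w = -12 (w = -6 - 6 = -12)
r(N) = 4*N
Y(L, J) = 4*J*L (Y(L, J) = 4*((J*1)*L) = 4*(J*L) = 4*J*L)
P(X, H) = -48*X + 72*H*X (P(X, H) = ((4*18)*X)*H + 4*X*(-12) = (72*X)*H - 48*X = 72*H*X - 48*X = -48*X + 72*H*X)
P(-739, 43/253 - 418/207)/(-674791) = (24*(-739)*(-2 + 3*(43/253 - 418/207)))/(-674791) = (24*(-739)*(-2 + 3*(43*(1/253) - 418*1/207)))*(-1/674791) = (24*(-739)*(-2 + 3*(43/253 - 418/207)))*(-1/674791) = (24*(-739)*(-2 + 3*(-4211/2277)))*(-1/674791) = (24*(-739)*(-2 - 4211/759))*(-1/674791) = (24*(-739)*(-5729/759))*(-1/674791) = (33869848/253)*(-1/674791) = -33869848/170722123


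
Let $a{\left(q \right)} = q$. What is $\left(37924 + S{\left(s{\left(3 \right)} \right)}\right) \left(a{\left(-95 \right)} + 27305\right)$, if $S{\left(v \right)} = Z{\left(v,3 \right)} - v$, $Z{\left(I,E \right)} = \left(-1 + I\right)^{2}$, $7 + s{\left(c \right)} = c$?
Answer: $1032701130$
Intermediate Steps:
$s{\left(c \right)} = -7 + c$
$S{\left(v \right)} = \left(-1 + v\right)^{2} - v$
$\left(37924 + S{\left(s{\left(3 \right)} \right)}\right) \left(a{\left(-95 \right)} + 27305\right) = \left(37924 - \left(-4 - \left(-1 + \left(-7 + 3\right)\right)^{2}\right)\right) \left(-95 + 27305\right) = \left(37924 - \left(-4 - \left(-1 - 4\right)^{2}\right)\right) 27210 = \left(37924 + \left(\left(-5\right)^{2} + 4\right)\right) 27210 = \left(37924 + \left(25 + 4\right)\right) 27210 = \left(37924 + 29\right) 27210 = 37953 \cdot 27210 = 1032701130$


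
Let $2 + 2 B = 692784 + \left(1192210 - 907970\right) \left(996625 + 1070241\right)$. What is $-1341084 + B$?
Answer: $293742001227$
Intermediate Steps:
$B = 293743342311$ ($B = -1 + \frac{692784 + \left(1192210 - 907970\right) \left(996625 + 1070241\right)}{2} = -1 + \frac{692784 + 284240 \cdot 2066866}{2} = -1 + \frac{692784 + 587485991840}{2} = -1 + \frac{1}{2} \cdot 587486684624 = -1 + 293743342312 = 293743342311$)
$-1341084 + B = -1341084 + 293743342311 = 293742001227$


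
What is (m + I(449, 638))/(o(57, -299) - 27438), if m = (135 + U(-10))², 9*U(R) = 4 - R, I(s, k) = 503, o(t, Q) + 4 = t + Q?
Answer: -387796/560601 ≈ -0.69175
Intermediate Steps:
o(t, Q) = -4 + Q + t (o(t, Q) = -4 + (t + Q) = -4 + (Q + t) = -4 + Q + t)
U(R) = 4/9 - R/9 (U(R) = (4 - R)/9 = 4/9 - R/9)
m = 1510441/81 (m = (135 + (4/9 - ⅑*(-10)))² = (135 + (4/9 + 10/9))² = (135 + 14/9)² = (1229/9)² = 1510441/81 ≈ 18647.)
(m + I(449, 638))/(o(57, -299) - 27438) = (1510441/81 + 503)/((-4 - 299 + 57) - 27438) = 1551184/(81*(-246 - 27438)) = (1551184/81)/(-27684) = (1551184/81)*(-1/27684) = -387796/560601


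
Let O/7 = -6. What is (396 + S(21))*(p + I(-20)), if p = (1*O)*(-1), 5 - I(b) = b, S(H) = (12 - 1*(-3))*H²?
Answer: 469737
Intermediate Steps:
O = -42 (O = 7*(-6) = -42)
S(H) = 15*H² (S(H) = (12 + 3)*H² = 15*H²)
I(b) = 5 - b
p = 42 (p = (1*(-42))*(-1) = -42*(-1) = 42)
(396 + S(21))*(p + I(-20)) = (396 + 15*21²)*(42 + (5 - 1*(-20))) = (396 + 15*441)*(42 + (5 + 20)) = (396 + 6615)*(42 + 25) = 7011*67 = 469737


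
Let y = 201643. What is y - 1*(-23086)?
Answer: 224729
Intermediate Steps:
y - 1*(-23086) = 201643 - 1*(-23086) = 201643 + 23086 = 224729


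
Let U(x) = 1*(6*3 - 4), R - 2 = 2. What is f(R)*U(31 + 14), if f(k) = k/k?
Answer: 14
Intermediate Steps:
R = 4 (R = 2 + 2 = 4)
U(x) = 14 (U(x) = 1*(18 - 4) = 1*14 = 14)
f(k) = 1
f(R)*U(31 + 14) = 1*14 = 14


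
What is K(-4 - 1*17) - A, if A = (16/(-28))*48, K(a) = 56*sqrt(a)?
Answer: 192/7 + 56*I*sqrt(21) ≈ 27.429 + 256.62*I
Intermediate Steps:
A = -192/7 (A = (16*(-1/28))*48 = -4/7*48 = -192/7 ≈ -27.429)
K(-4 - 1*17) - A = 56*sqrt(-4 - 1*17) - 1*(-192/7) = 56*sqrt(-4 - 17) + 192/7 = 56*sqrt(-21) + 192/7 = 56*(I*sqrt(21)) + 192/7 = 56*I*sqrt(21) + 192/7 = 192/7 + 56*I*sqrt(21)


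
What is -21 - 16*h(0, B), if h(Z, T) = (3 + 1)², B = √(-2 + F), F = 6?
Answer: -277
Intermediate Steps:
B = 2 (B = √(-2 + 6) = √4 = 2)
h(Z, T) = 16 (h(Z, T) = 4² = 16)
-21 - 16*h(0, B) = -21 - 16*16 = -21 - 256 = -277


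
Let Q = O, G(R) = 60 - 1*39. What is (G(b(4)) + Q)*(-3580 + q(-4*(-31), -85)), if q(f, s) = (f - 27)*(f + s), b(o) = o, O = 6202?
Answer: 1263269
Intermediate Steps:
G(R) = 21 (G(R) = 60 - 39 = 21)
q(f, s) = (-27 + f)*(f + s)
Q = 6202
(G(b(4)) + Q)*(-3580 + q(-4*(-31), -85)) = (21 + 6202)*(-3580 + ((-4*(-31))**2 - (-108)*(-31) - 27*(-85) - 4*(-31)*(-85))) = 6223*(-3580 + (124**2 - 27*124 + 2295 + 124*(-85))) = 6223*(-3580 + (15376 - 3348 + 2295 - 10540)) = 6223*(-3580 + 3783) = 6223*203 = 1263269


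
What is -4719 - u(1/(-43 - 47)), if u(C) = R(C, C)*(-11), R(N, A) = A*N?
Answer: -38223889/8100 ≈ -4719.0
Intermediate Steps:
u(C) = -11*C**2 (u(C) = (C*C)*(-11) = C**2*(-11) = -11*C**2)
-4719 - u(1/(-43 - 47)) = -4719 - (-11)*(1/(-43 - 47))**2 = -4719 - (-11)*(1/(-90))**2 = -4719 - (-11)*(-1/90)**2 = -4719 - (-11)/8100 = -4719 - 1*(-11/8100) = -4719 + 11/8100 = -38223889/8100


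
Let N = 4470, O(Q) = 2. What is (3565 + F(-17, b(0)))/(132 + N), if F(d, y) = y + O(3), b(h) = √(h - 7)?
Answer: 1189/1534 + I*√7/4602 ≈ 0.7751 + 0.00057491*I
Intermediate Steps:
b(h) = √(-7 + h)
F(d, y) = 2 + y (F(d, y) = y + 2 = 2 + y)
(3565 + F(-17, b(0)))/(132 + N) = (3565 + (2 + √(-7 + 0)))/(132 + 4470) = (3565 + (2 + √(-7)))/4602 = (3565 + (2 + I*√7))*(1/4602) = (3567 + I*√7)*(1/4602) = 1189/1534 + I*√7/4602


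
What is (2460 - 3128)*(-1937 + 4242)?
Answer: -1539740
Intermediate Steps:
(2460 - 3128)*(-1937 + 4242) = -668*2305 = -1539740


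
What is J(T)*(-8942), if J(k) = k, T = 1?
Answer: -8942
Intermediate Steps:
J(T)*(-8942) = 1*(-8942) = -8942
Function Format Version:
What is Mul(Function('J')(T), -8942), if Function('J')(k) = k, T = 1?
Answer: -8942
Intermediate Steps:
Mul(Function('J')(T), -8942) = Mul(1, -8942) = -8942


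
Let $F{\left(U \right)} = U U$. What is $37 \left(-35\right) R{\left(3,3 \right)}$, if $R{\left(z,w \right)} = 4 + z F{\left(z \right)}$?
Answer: $-40145$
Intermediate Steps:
$F{\left(U \right)} = U^{2}$
$R{\left(z,w \right)} = 4 + z^{3}$ ($R{\left(z,w \right)} = 4 + z z^{2} = 4 + z^{3}$)
$37 \left(-35\right) R{\left(3,3 \right)} = 37 \left(-35\right) \left(4 + 3^{3}\right) = - 1295 \left(4 + 27\right) = \left(-1295\right) 31 = -40145$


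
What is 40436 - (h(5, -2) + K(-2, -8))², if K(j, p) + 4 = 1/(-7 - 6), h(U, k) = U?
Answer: 6833540/169 ≈ 40435.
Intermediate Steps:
K(j, p) = -53/13 (K(j, p) = -4 + 1/(-7 - 6) = -4 + 1/(-13) = -4 - 1/13 = -53/13)
40436 - (h(5, -2) + K(-2, -8))² = 40436 - (5 - 53/13)² = 40436 - (12/13)² = 40436 - 1*144/169 = 40436 - 144/169 = 6833540/169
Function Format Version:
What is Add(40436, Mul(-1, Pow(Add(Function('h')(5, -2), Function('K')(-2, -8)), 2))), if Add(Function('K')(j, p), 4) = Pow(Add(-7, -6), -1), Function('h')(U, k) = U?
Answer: Rational(6833540, 169) ≈ 40435.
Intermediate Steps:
Function('K')(j, p) = Rational(-53, 13) (Function('K')(j, p) = Add(-4, Pow(Add(-7, -6), -1)) = Add(-4, Pow(-13, -1)) = Add(-4, Rational(-1, 13)) = Rational(-53, 13))
Add(40436, Mul(-1, Pow(Add(Function('h')(5, -2), Function('K')(-2, -8)), 2))) = Add(40436, Mul(-1, Pow(Add(5, Rational(-53, 13)), 2))) = Add(40436, Mul(-1, Pow(Rational(12, 13), 2))) = Add(40436, Mul(-1, Rational(144, 169))) = Add(40436, Rational(-144, 169)) = Rational(6833540, 169)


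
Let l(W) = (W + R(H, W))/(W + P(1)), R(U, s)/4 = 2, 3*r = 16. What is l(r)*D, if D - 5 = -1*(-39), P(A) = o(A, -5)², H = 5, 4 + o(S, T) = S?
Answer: 1760/43 ≈ 40.930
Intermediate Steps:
r = 16/3 (r = (⅓)*16 = 16/3 ≈ 5.3333)
o(S, T) = -4 + S
R(U, s) = 8 (R(U, s) = 4*2 = 8)
P(A) = (-4 + A)²
D = 44 (D = 5 - 1*(-39) = 5 + 39 = 44)
l(W) = (8 + W)/(9 + W) (l(W) = (W + 8)/(W + (-4 + 1)²) = (8 + W)/(W + (-3)²) = (8 + W)/(W + 9) = (8 + W)/(9 + W))
l(r)*D = ((8 + 16/3)/(9 + 16/3))*44 = ((40/3)/(43/3))*44 = ((3/43)*(40/3))*44 = (40/43)*44 = 1760/43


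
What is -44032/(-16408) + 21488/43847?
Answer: 285405776/89930197 ≈ 3.1736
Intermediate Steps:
-44032/(-16408) + 21488/43847 = -44032*(-1/16408) + 21488*(1/43847) = 5504/2051 + 21488/43847 = 285405776/89930197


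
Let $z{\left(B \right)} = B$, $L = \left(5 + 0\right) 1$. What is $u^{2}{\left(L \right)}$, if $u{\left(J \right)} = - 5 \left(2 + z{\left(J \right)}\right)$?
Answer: $1225$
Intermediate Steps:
$L = 5$ ($L = 5 \cdot 1 = 5$)
$u{\left(J \right)} = -10 - 5 J$ ($u{\left(J \right)} = - 5 \left(2 + J\right) = -10 - 5 J$)
$u^{2}{\left(L \right)} = \left(-10 - 25\right)^{2} = \left(-35\right)^{2} = 1225$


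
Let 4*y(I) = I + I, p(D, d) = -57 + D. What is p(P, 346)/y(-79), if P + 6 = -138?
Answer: 402/79 ≈ 5.0886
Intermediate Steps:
P = -144 (P = -6 - 138 = -144)
y(I) = I/2 (y(I) = (I + I)/4 = (2*I)/4 = I/2)
p(P, 346)/y(-79) = (-57 - 144)/(((1/2)*(-79))) = -201/(-79/2) = -201*(-2/79) = 402/79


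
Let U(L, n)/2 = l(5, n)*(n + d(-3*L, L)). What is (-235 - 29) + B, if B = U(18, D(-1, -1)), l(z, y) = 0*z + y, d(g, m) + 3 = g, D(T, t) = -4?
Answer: 224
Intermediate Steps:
d(g, m) = -3 + g
l(z, y) = y (l(z, y) = 0 + y = y)
U(L, n) = 2*n*(-3 + n - 3*L) (U(L, n) = 2*(n*(n + (-3 - 3*L))) = 2*(n*(-3 + n - 3*L)) = 2*n*(-3 + n - 3*L))
B = 488 (B = 2*(-4)*(-3 - 4 - 3*18) = 2*(-4)*(-3 - 4 - 54) = 2*(-4)*(-61) = 488)
(-235 - 29) + B = (-235 - 29) + 488 = -264 + 488 = 224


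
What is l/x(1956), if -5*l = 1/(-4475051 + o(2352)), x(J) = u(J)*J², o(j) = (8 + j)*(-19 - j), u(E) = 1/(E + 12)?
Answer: 41/4013490954885 ≈ 1.0216e-11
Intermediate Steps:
u(E) = 1/(12 + E)
o(j) = (-19 - j)*(8 + j)
x(J) = J²/(12 + J)
l = 1/50353055 (l = -1/(5*(-4475051 + (-152 - 1*2352² - 27*2352))) = -1/(5*(-4475051 + (-152 - 1*5531904 - 63504))) = -1/(5*(-4475051 + (-152 - 5531904 - 63504))) = -1/(5*(-4475051 - 5595560)) = -⅕/(-10070611) = -⅕*(-1/10070611) = 1/50353055 ≈ 1.9860e-8)
l/x(1956) = 1/(50353055*((1956²/(12 + 1956)))) = 1/(50353055*((3825936/1968))) = 1/(50353055*((3825936*(1/1968)))) = 1/(50353055*(79707/41)) = (1/50353055)*(41/79707) = 41/4013490954885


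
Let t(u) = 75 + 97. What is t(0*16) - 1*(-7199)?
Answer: 7371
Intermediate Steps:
t(u) = 172
t(0*16) - 1*(-7199) = 172 - 1*(-7199) = 172 + 7199 = 7371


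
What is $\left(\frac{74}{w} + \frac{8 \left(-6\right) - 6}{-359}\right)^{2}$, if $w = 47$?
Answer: $\frac{847042816}{284698129} \approx 2.9752$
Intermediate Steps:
$\left(\frac{74}{w} + \frac{8 \left(-6\right) - 6}{-359}\right)^{2} = \left(\frac{74}{47} + \frac{8 \left(-6\right) - 6}{-359}\right)^{2} = \left(74 \cdot \frac{1}{47} + \left(-48 - 6\right) \left(- \frac{1}{359}\right)\right)^{2} = \left(\frac{74}{47} - - \frac{54}{359}\right)^{2} = \left(\frac{74}{47} + \frac{54}{359}\right)^{2} = \left(\frac{29104}{16873}\right)^{2} = \frac{847042816}{284698129}$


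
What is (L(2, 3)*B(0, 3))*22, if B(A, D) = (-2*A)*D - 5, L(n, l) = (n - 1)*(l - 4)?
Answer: 110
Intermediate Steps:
L(n, l) = (-1 + n)*(-4 + l)
B(A, D) = -5 - 2*A*D (B(A, D) = -2*A*D - 5 = -5 - 2*A*D)
(L(2, 3)*B(0, 3))*22 = ((4 - 1*3 - 4*2 + 3*2)*(-5 - 2*0*3))*22 = ((4 - 3 - 8 + 6)*(-5 + 0))*22 = -1*(-5)*22 = 5*22 = 110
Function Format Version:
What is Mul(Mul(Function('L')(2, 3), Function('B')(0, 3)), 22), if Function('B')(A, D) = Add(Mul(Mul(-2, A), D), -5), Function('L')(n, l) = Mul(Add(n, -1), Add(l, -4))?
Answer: 110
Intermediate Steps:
Function('L')(n, l) = Mul(Add(-1, n), Add(-4, l))
Function('B')(A, D) = Add(-5, Mul(-2, A, D)) (Function('B')(A, D) = Add(Mul(-2, A, D), -5) = Add(-5, Mul(-2, A, D)))
Mul(Mul(Function('L')(2, 3), Function('B')(0, 3)), 22) = Mul(Mul(Add(4, Mul(-1, 3), Mul(-4, 2), Mul(3, 2)), Add(-5, Mul(-2, 0, 3))), 22) = Mul(Mul(Add(4, -3, -8, 6), Add(-5, 0)), 22) = Mul(Mul(-1, -5), 22) = Mul(5, 22) = 110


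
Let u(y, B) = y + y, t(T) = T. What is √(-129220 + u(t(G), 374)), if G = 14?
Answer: 2*I*√32298 ≈ 359.43*I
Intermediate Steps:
u(y, B) = 2*y
√(-129220 + u(t(G), 374)) = √(-129220 + 2*14) = √(-129220 + 28) = √(-129192) = 2*I*√32298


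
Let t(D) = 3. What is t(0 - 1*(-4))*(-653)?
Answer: -1959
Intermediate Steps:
t(0 - 1*(-4))*(-653) = 3*(-653) = -1959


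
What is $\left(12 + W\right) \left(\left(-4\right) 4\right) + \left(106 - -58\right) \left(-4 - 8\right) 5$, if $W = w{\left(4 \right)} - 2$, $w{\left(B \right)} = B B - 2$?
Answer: $-10224$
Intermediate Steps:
$w{\left(B \right)} = -2 + B^{2}$ ($w{\left(B \right)} = B^{2} - 2 = -2 + B^{2}$)
$W = 12$ ($W = \left(-2 + 4^{2}\right) - 2 = \left(-2 + 16\right) - 2 = 14 - 2 = 12$)
$\left(12 + W\right) \left(\left(-4\right) 4\right) + \left(106 - -58\right) \left(-4 - 8\right) 5 = \left(12 + 12\right) \left(\left(-4\right) 4\right) + \left(106 - -58\right) \left(-4 - 8\right) 5 = 24 \left(-16\right) + \left(106 + 58\right) \left(\left(-12\right) 5\right) = -384 + 164 \left(-60\right) = -384 - 9840 = -10224$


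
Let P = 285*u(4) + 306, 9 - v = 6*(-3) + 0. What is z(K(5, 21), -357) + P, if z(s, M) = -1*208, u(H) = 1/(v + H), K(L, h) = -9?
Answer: 3323/31 ≈ 107.19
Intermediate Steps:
v = 27 (v = 9 - (6*(-3) + 0) = 9 - (-18 + 0) = 9 - 1*(-18) = 9 + 18 = 27)
u(H) = 1/(27 + H)
z(s, M) = -208
P = 9771/31 (P = 285/(27 + 4) + 306 = 285/31 + 306 = 9771/31 ≈ 315.19)
z(K(5, 21), -357) + P = -208 + 9771/31 = 3323/31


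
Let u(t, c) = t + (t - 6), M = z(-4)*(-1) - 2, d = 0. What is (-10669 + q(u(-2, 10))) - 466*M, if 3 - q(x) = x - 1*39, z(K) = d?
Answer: -9685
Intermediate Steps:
z(K) = 0
M = -2 (M = 0*(-1) - 2 = 0 - 2 = -2)
u(t, c) = -6 + 2*t (u(t, c) = t + (-6 + t) = -6 + 2*t)
q(x) = 42 - x (q(x) = 3 - (x - 1*39) = 3 - (x - 39) = 3 - (-39 + x) = 3 + (39 - x) = 42 - x)
(-10669 + q(u(-2, 10))) - 466*M = (-10669 + (42 - (-6 + 2*(-2)))) - 466*(-2) = (-10669 + (42 - (-6 - 4))) + 932 = (-10669 + (42 - 1*(-10))) + 932 = (-10669 + (42 + 10)) + 932 = (-10669 + 52) + 932 = -10617 + 932 = -9685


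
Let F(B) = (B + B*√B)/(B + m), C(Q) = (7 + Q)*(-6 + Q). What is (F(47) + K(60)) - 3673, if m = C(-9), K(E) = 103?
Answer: -274843/77 + 47*√47/77 ≈ -3565.2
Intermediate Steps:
C(Q) = (-6 + Q)*(7 + Q)
m = 30 (m = -42 - 9 + (-9)² = -42 - 9 + 81 = 30)
F(B) = (B + B^(3/2))/(30 + B) (F(B) = (B + B*√B)/(B + 30) = (B + B^(3/2))/(30 + B))
(F(47) + K(60)) - 3673 = ((47 + 47^(3/2))/(30 + 47) + 103) - 3673 = ((47 + 47*√47)/77 + 103) - 3673 = ((47/77 + 47*√47/77) + 103) - 3673 = (7978/77 + 47*√47/77) - 3673 = -274843/77 + 47*√47/77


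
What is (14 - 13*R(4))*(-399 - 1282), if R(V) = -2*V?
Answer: -198358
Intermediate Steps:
(14 - 13*R(4))*(-399 - 1282) = (14 - (-26)*4)*(-399 - 1282) = (14 - 13*(-8))*(-1681) = (14 + 104)*(-1681) = 118*(-1681) = -198358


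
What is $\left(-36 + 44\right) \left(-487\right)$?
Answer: $-3896$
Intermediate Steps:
$\left(-36 + 44\right) \left(-487\right) = 8 \left(-487\right) = -3896$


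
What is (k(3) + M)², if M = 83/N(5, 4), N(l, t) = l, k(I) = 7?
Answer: 13924/25 ≈ 556.96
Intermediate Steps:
M = 83/5 ≈ 16.600
(k(3) + M)² = (7 + 83/5)² = (118/5)² = 13924/25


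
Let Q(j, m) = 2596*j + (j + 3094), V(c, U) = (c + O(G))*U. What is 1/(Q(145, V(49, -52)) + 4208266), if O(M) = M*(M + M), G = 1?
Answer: 1/4587925 ≈ 2.1796e-7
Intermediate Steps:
O(M) = 2*M² (O(M) = M*(2*M) = 2*M²)
V(c, U) = U*(2 + c) (V(c, U) = (c + 2*1²)*U = (c + 2*1)*U = (c + 2)*U = (2 + c)*U = U*(2 + c))
Q(j, m) = 3094 + 2597*j (Q(j, m) = 2596*j + (3094 + j) = 3094 + 2597*j)
1/(Q(145, V(49, -52)) + 4208266) = 1/((3094 + 2597*145) + 4208266) = 1/((3094 + 376565) + 4208266) = 1/(379659 + 4208266) = 1/4587925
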